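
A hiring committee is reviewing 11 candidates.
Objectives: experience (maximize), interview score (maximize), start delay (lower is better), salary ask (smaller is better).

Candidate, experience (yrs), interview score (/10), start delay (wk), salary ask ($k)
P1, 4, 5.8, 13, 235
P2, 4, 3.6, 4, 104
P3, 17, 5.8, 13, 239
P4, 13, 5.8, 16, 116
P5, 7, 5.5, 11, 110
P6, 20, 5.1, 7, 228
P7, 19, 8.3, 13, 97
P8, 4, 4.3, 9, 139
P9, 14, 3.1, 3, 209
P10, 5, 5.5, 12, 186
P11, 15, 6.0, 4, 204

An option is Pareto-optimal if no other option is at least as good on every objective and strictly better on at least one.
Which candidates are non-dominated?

P2, P5, P6, P7, P8, P9, P11

P1: dominated by P7 (experience 19≥4, interview score 8.3≥5.8, start delay 13≤13, salary ask 97≤235).
P2: not dominated.
P3: dominated by P7 (experience 19≥17, interview score 8.3≥5.8, start delay 13≤13, salary ask 97≤239).
P4: dominated by P7 (experience 19≥13, interview score 8.3≥5.8, start delay 13≤16, salary ask 97≤116).
P5: not dominated.
P6: not dominated (best experience).
P7: not dominated (best interview score).
P8: not dominated.
P9: not dominated (best start delay).
P10: dominated by P5 (experience 7≥5, interview score 5.5≥5.5, start delay 11≤12, salary ask 110≤186).
P11: not dominated.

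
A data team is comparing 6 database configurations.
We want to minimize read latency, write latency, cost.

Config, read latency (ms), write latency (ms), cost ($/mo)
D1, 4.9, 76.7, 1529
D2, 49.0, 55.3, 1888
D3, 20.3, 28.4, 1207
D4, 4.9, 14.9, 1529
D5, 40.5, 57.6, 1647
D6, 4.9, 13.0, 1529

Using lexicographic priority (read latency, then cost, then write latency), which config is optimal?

D6

First minimize read latency: best is 4.9, kept {D1, D4, D6}.
Then minimize cost: best is 1529, kept {D1, D4, D6}.
Then minimize write latency: best is 13.0, kept {D6}.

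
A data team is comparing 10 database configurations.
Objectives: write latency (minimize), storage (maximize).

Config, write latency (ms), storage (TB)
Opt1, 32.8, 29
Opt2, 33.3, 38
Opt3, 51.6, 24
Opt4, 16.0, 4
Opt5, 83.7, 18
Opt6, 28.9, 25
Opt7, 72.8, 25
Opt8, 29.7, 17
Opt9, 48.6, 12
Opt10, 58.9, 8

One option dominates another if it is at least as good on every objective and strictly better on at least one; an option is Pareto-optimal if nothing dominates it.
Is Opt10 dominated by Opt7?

No

Opt7 vs Opt10: Opt7 is worse on write latency (72.8 vs 58.9), so it does not dominate Opt10.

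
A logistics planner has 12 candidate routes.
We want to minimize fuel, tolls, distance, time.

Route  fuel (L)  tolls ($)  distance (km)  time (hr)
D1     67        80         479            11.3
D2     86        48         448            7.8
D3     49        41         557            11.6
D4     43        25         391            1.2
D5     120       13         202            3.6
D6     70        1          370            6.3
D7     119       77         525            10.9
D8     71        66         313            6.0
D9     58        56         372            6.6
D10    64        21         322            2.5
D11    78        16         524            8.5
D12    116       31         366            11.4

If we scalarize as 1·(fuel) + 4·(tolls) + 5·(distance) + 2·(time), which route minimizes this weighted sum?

D5

D1: 1·67 + 4·80 + 5·479 + 2·11.3 = 2804.6
D2: 1·86 + 4·48 + 5·448 + 2·7.8 = 2533.6
D3: 1·49 + 4·41 + 5·557 + 2·11.6 = 3021.2
D4: 1·43 + 4·25 + 5·391 + 2·1.2 = 2100.4
D5: 1·120 + 4·13 + 5·202 + 2·3.6 = 1189.2
D6: 1·70 + 4·1 + 5·370 + 2·6.3 = 1936.6
D7: 1·119 + 4·77 + 5·525 + 2·10.9 = 3073.8
D8: 1·71 + 4·66 + 5·313 + 2·6.0 = 1912.0
D9: 1·58 + 4·56 + 5·372 + 2·6.6 = 2155.2
D10: 1·64 + 4·21 + 5·322 + 2·2.5 = 1763.0
D11: 1·78 + 4·16 + 5·524 + 2·8.5 = 2779.0
D12: 1·116 + 4·31 + 5·366 + 2·11.4 = 2092.8
Lowest: D5 at 1189.2.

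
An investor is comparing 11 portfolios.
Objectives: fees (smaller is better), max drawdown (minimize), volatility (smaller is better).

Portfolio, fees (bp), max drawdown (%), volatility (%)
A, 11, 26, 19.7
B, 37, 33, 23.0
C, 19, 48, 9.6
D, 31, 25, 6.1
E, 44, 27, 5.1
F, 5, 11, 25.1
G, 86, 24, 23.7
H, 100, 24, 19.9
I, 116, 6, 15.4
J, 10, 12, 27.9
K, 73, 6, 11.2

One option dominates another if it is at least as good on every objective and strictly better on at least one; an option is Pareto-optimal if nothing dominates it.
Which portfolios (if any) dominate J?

F

F: fees 5≤10, max drawdown 11≤12, volatility 25.1≤27.9 — dominates J.
Others (A, B, C, D, E, G, H, I, K) are each worse than J on at least one objective.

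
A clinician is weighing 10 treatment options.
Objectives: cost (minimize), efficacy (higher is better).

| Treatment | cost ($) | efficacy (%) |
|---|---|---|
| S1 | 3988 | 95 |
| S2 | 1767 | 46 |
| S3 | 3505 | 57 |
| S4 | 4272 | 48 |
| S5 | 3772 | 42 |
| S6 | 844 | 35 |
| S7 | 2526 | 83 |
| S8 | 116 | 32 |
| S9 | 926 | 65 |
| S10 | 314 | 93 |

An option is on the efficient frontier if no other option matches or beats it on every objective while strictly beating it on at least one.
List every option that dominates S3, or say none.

S7: cost 2526≤3505, efficacy 83≥57 — dominates S3.
S9: cost 926≤3505, efficacy 65≥57 — dominates S3.
S10: cost 314≤3505, efficacy 93≥57 — dominates S3.
Others (S1, S2, S4, S5, S6, S8) are each worse than S3 on at least one objective.

S7, S9, S10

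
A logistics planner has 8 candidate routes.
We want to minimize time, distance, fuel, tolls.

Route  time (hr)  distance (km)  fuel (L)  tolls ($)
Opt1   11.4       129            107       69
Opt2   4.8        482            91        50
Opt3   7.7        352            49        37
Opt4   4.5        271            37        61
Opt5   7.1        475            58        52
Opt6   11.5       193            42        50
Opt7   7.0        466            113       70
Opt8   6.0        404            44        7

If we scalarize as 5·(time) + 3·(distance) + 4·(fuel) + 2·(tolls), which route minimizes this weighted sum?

Opt6

Opt1: 5·11.4 + 3·129 + 4·107 + 2·69 = 1010.0
Opt2: 5·4.8 + 3·482 + 4·91 + 2·50 = 1934.0
Opt3: 5·7.7 + 3·352 + 4·49 + 2·37 = 1364.5
Opt4: 5·4.5 + 3·271 + 4·37 + 2·61 = 1105.5
Opt5: 5·7.1 + 3·475 + 4·58 + 2·52 = 1796.5
Opt6: 5·11.5 + 3·193 + 4·42 + 2·50 = 904.5
Opt7: 5·7.0 + 3·466 + 4·113 + 2·70 = 2025.0
Opt8: 5·6.0 + 3·404 + 4·44 + 2·7 = 1432.0
Lowest: Opt6 at 904.5.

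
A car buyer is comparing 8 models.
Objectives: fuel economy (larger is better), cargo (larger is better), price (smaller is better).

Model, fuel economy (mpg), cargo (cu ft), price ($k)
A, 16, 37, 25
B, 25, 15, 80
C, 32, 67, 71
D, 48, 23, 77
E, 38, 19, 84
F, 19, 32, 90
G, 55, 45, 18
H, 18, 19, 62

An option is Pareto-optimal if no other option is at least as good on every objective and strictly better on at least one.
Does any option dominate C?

A: worse on fuel economy (16 vs 32).
B: worse on fuel economy (25 vs 32).
D: worse on cargo (23 vs 67).
E: worse on cargo (19 vs 67).
F: worse on fuel economy (19 vs 32).
G: worse on cargo (45 vs 67).
H: worse on fuel economy (18 vs 32).
No option is at least as good as C on every objective and strictly better on one.

No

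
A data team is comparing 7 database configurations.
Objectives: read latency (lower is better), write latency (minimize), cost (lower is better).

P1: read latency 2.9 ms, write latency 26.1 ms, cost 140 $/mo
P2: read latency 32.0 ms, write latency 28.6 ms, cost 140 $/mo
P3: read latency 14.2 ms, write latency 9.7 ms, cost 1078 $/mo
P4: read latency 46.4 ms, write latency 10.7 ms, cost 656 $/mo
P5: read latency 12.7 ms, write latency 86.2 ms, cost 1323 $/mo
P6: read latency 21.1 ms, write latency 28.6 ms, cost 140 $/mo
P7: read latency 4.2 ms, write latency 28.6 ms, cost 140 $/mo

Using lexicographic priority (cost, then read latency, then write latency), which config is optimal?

First minimize cost: best is 140, kept {P1, P2, P6, P7}.
Then minimize read latency: best is 2.9, kept {P1}.

P1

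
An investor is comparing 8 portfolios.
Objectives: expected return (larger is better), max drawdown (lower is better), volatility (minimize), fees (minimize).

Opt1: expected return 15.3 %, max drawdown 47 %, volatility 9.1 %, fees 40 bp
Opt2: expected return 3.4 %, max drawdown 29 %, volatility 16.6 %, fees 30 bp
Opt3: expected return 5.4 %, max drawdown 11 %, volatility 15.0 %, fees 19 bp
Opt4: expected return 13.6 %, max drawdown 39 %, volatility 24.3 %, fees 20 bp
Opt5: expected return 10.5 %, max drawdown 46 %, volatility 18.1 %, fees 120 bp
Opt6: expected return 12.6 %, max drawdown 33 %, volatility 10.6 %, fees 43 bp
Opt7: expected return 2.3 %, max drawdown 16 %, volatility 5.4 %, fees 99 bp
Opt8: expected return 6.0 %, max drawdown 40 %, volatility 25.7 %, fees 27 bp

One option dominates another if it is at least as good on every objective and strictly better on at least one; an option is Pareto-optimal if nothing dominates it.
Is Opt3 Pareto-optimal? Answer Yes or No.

Opt1: worse on max drawdown (47 vs 11).
Opt2: worse on expected return (3.4 vs 5.4).
Opt4: worse on max drawdown (39 vs 11).
Opt5: worse on max drawdown (46 vs 11).
Opt6: worse on max drawdown (33 vs 11).
Opt7: worse on expected return (2.3 vs 5.4).
Opt8: worse on max drawdown (40 vs 11).
No option is at least as good as Opt3 on every objective and strictly better on one.

Yes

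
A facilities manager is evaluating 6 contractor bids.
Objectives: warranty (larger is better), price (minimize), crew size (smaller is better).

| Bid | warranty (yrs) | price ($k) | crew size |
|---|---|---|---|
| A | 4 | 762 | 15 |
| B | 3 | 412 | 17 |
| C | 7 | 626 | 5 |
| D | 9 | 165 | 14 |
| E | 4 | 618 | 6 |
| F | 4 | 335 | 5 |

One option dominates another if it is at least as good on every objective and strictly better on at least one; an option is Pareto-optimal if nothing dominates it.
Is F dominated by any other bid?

No

A: worse on price (762 vs 335).
B: worse on warranty (3 vs 4).
C: worse on price (626 vs 335).
D: worse on crew size (14 vs 5).
E: worse on price (618 vs 335).
No option is at least as good as F on every objective and strictly better on one.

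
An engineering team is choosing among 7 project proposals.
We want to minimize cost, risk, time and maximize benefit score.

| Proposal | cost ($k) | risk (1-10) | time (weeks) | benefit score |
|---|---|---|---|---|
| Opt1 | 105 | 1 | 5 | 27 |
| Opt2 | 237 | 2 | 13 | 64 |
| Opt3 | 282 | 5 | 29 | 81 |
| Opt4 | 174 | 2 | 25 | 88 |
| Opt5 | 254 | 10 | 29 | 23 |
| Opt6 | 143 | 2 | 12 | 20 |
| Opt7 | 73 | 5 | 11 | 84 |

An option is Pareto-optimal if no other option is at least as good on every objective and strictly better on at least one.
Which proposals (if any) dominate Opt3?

Opt4: cost 174≤282, risk 2≤5, time 25≤29, benefit score 88≥81 — dominates Opt3.
Opt7: cost 73≤282, risk 5≤5, time 11≤29, benefit score 84≥81 — dominates Opt3.
Others (Opt1, Opt2, Opt5, Opt6) are each worse than Opt3 on at least one objective.

Opt4, Opt7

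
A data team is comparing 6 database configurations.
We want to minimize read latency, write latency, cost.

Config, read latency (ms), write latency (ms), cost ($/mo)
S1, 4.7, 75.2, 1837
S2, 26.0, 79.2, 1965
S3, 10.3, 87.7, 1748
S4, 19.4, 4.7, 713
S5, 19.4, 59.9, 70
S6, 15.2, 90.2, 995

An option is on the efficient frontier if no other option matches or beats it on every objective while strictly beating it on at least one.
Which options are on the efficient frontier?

S1: not dominated (best read latency).
S2: dominated by S1 (read latency 4.7≤26.0, write latency 75.2≤79.2, cost 1837≤1965).
S3: not dominated.
S4: not dominated (best write latency).
S5: not dominated (best cost).
S6: not dominated.

S1, S3, S4, S5, S6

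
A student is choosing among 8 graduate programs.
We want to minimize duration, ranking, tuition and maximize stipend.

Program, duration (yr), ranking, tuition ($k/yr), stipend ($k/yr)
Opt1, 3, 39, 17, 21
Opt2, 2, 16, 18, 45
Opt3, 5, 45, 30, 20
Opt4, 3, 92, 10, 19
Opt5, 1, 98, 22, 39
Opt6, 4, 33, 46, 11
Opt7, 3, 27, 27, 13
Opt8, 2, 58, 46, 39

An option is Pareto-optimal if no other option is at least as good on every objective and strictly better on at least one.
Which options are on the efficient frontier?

Opt1, Opt2, Opt4, Opt5

Opt1: not dominated.
Opt2: not dominated (best ranking).
Opt3: dominated by Opt1 (duration 3≤5, ranking 39≤45, tuition 17≤30, stipend 21≥20).
Opt4: not dominated (best tuition).
Opt5: not dominated (best duration).
Opt6: dominated by Opt2 (duration 2≤4, ranking 16≤33, tuition 18≤46, stipend 45≥11).
Opt7: dominated by Opt2 (duration 2≤3, ranking 16≤27, tuition 18≤27, stipend 45≥13).
Opt8: dominated by Opt2 (duration 2≤2, ranking 16≤58, tuition 18≤46, stipend 45≥39).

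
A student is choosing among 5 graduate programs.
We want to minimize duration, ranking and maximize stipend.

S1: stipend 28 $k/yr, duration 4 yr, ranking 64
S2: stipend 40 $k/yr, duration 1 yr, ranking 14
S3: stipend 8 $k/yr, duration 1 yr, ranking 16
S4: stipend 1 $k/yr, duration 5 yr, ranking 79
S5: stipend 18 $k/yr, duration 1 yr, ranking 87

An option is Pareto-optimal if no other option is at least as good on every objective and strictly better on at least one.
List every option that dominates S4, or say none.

S1, S2, S3

S1: stipend 28≥1, duration 4≤5, ranking 64≤79 — dominates S4.
S2: stipend 40≥1, duration 1≤5, ranking 14≤79 — dominates S4.
S3: stipend 8≥1, duration 1≤5, ranking 16≤79 — dominates S4.
Others (S5) are each worse than S4 on at least one objective.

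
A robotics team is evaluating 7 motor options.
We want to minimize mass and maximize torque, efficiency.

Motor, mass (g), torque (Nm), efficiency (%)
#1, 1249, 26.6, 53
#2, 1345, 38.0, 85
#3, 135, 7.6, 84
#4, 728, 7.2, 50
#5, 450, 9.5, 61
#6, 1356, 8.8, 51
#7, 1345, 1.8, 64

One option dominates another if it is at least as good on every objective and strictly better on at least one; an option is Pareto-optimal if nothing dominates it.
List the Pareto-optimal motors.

#1: not dominated.
#2: not dominated (best torque).
#3: not dominated (best mass).
#4: dominated by #3 (mass 135≤728, torque 7.6≥7.2, efficiency 84≥50).
#5: not dominated.
#6: dominated by #1 (mass 1249≤1356, torque 26.6≥8.8, efficiency 53≥51).
#7: dominated by #2 (mass 1345≤1345, torque 38.0≥1.8, efficiency 85≥64).

#1, #2, #3, #5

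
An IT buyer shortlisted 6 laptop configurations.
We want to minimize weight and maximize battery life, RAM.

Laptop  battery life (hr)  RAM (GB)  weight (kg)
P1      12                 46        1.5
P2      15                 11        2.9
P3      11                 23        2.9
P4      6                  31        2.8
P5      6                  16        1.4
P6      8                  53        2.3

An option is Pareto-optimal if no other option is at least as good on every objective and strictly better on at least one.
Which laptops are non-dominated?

P1: not dominated.
P2: not dominated (best battery life).
P3: dominated by P1 (battery life 12≥11, RAM 46≥23, weight 1.5≤2.9).
P4: dominated by P1 (battery life 12≥6, RAM 46≥31, weight 1.5≤2.8).
P5: not dominated (best weight).
P6: not dominated (best RAM).

P1, P2, P5, P6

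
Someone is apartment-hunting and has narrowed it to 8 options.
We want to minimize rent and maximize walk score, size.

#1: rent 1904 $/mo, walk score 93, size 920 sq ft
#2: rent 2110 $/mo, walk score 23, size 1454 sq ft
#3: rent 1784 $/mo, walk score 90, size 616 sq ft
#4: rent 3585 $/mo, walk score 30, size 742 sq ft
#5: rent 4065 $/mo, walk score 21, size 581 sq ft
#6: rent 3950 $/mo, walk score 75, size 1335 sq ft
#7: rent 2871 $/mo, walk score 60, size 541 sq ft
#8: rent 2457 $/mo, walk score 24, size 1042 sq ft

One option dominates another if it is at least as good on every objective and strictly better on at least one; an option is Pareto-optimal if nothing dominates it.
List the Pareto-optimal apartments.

#1, #2, #3, #6, #8

#1: not dominated (best walk score).
#2: not dominated (best size).
#3: not dominated (best rent).
#4: dominated by #1 (rent 1904≤3585, walk score 93≥30, size 920≥742).
#5: dominated by #1 (rent 1904≤4065, walk score 93≥21, size 920≥581).
#6: not dominated.
#7: dominated by #1 (rent 1904≤2871, walk score 93≥60, size 920≥541).
#8: not dominated.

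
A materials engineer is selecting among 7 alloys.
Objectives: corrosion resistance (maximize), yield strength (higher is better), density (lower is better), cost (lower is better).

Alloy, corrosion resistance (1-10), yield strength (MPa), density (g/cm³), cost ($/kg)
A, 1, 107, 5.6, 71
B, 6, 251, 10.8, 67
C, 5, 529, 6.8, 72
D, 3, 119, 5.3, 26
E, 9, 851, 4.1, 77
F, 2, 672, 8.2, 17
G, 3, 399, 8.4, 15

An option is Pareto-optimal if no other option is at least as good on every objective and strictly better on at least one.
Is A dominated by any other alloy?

D vs A: corrosion resistance 3≥1, yield strength 119≥107, density 5.3≤5.6, cost 26≤71 — D is at least as good on every objective and strictly better on at least one, so D dominates A.

Yes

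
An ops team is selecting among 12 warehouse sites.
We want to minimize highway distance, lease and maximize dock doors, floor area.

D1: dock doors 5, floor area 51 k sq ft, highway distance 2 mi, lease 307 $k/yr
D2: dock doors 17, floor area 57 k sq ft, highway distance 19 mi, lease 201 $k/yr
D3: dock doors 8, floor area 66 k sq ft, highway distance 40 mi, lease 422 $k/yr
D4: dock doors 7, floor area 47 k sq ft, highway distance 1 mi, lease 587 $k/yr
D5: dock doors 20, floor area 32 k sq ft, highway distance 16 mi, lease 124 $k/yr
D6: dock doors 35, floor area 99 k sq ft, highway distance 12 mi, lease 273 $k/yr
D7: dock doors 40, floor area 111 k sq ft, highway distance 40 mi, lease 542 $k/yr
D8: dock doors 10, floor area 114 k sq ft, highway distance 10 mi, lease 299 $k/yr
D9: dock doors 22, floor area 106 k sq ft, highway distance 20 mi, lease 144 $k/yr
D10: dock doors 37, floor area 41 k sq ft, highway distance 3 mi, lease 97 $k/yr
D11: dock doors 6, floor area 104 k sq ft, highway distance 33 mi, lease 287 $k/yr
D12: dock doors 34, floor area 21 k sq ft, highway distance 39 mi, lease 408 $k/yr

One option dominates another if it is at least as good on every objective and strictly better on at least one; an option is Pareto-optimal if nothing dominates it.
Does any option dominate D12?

Yes

D6 vs D12: dock doors 35≥34, floor area 99≥21, highway distance 12≤39, lease 273≤408 — D6 is at least as good on every objective and strictly better on at least one, so D6 dominates D12.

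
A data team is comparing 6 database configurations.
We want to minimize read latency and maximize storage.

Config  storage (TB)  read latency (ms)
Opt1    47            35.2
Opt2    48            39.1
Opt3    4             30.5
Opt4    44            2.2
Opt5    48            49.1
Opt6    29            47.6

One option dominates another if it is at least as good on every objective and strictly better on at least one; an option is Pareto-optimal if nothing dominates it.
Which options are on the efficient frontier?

Opt1: not dominated.
Opt2: not dominated.
Opt3: dominated by Opt4 (storage 44≥4, read latency 2.2≤30.5).
Opt4: not dominated (best read latency).
Opt5: dominated by Opt2 (storage 48≥48, read latency 39.1≤49.1).
Opt6: dominated by Opt1 (storage 47≥29, read latency 35.2≤47.6).

Opt1, Opt2, Opt4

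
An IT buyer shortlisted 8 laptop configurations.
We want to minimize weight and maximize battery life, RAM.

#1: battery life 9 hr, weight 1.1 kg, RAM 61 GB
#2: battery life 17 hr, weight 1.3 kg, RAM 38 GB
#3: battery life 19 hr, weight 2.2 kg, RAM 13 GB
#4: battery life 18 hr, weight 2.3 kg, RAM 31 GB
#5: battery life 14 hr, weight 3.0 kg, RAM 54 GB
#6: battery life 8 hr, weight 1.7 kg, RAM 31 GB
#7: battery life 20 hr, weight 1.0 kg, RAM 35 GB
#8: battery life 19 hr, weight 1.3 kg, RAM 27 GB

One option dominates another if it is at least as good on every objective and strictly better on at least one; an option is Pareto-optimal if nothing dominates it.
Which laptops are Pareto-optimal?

#1, #2, #5, #7

#1: not dominated (best RAM).
#2: not dominated.
#3: dominated by #7 (battery life 20≥19, weight 1.0≤2.2, RAM 35≥13).
#4: dominated by #7 (battery life 20≥18, weight 1.0≤2.3, RAM 35≥31).
#5: not dominated.
#6: dominated by #1 (battery life 9≥8, weight 1.1≤1.7, RAM 61≥31).
#7: not dominated (best battery life).
#8: dominated by #7 (battery life 20≥19, weight 1.0≤1.3, RAM 35≥27).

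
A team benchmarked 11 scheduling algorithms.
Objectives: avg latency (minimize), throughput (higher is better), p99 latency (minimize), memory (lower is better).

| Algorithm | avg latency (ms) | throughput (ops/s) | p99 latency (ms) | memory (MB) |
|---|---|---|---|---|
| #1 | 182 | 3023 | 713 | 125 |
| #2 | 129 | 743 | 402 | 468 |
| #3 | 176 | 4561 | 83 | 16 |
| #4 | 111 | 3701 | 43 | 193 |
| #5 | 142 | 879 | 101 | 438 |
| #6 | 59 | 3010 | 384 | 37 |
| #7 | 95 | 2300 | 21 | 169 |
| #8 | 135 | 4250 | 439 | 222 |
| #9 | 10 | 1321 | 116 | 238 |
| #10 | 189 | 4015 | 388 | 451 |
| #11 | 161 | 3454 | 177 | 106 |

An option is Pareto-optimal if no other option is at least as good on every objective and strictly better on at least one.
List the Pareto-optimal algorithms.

#3, #4, #6, #7, #8, #9, #11

#1: dominated by #3 (avg latency 176≤182, throughput 4561≥3023, p99 latency 83≤713, memory 16≤125).
#2: dominated by #4 (avg latency 111≤129, throughput 3701≥743, p99 latency 43≤402, memory 193≤468).
#3: not dominated (best throughput).
#4: not dominated.
#5: dominated by #4 (avg latency 111≤142, throughput 3701≥879, p99 latency 43≤101, memory 193≤438).
#6: not dominated.
#7: not dominated (best p99 latency).
#8: not dominated.
#9: not dominated (best avg latency).
#10: dominated by #3 (avg latency 176≤189, throughput 4561≥4015, p99 latency 83≤388, memory 16≤451).
#11: not dominated.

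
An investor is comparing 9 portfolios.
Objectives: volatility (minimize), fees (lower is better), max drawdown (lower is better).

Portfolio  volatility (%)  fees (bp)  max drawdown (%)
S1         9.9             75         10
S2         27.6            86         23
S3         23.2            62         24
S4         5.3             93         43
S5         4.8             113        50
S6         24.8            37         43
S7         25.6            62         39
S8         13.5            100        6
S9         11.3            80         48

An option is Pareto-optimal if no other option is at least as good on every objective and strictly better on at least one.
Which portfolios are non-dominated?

S1: not dominated.
S2: dominated by S1 (volatility 9.9≤27.6, fees 75≤86, max drawdown 10≤23).
S3: not dominated.
S4: not dominated.
S5: not dominated (best volatility).
S6: not dominated (best fees).
S7: dominated by S3 (volatility 23.2≤25.6, fees 62≤62, max drawdown 24≤39).
S8: not dominated (best max drawdown).
S9: dominated by S1 (volatility 9.9≤11.3, fees 75≤80, max drawdown 10≤48).

S1, S3, S4, S5, S6, S8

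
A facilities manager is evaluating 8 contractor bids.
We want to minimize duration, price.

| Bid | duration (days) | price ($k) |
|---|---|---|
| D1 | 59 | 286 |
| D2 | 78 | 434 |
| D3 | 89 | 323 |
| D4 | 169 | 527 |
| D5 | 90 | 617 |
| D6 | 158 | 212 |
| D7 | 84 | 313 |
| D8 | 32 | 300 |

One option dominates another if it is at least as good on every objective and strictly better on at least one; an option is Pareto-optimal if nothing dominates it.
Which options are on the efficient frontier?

D1, D6, D8

D1: not dominated.
D2: dominated by D1 (duration 59≤78, price 286≤434).
D3: dominated by D1 (duration 59≤89, price 286≤323).
D4: dominated by D1 (duration 59≤169, price 286≤527).
D5: dominated by D1 (duration 59≤90, price 286≤617).
D6: not dominated (best price).
D7: dominated by D1 (duration 59≤84, price 286≤313).
D8: not dominated (best duration).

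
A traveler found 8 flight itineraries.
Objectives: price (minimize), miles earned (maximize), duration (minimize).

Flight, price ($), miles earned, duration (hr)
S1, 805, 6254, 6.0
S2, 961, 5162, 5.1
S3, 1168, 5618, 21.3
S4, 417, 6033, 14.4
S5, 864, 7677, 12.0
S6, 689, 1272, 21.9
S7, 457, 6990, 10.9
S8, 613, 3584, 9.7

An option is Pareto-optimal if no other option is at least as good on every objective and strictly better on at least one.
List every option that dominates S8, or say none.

S1: worse on price (805 vs 613).
S2: worse on price (961 vs 613).
S3: worse on price (1168 vs 613).
S4: worse on duration (14.4 vs 9.7).
S5: worse on price (864 vs 613).
S6: worse on price (689 vs 613).
S7: worse on duration (10.9 vs 9.7).
No option dominates S8.

none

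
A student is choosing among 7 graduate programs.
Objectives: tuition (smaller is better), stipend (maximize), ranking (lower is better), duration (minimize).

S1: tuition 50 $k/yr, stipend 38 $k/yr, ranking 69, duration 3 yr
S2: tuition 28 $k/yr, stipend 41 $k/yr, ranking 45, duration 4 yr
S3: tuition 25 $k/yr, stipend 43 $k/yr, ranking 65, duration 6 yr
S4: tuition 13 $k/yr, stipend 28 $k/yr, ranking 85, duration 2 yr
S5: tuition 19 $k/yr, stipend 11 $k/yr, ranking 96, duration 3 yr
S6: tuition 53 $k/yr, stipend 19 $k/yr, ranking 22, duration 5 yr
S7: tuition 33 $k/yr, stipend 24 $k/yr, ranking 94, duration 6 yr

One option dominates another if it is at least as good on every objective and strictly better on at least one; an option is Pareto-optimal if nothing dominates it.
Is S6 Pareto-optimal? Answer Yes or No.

S1: worse on ranking (69 vs 22).
S2: worse on ranking (45 vs 22).
S3: worse on ranking (65 vs 22).
S4: worse on ranking (85 vs 22).
S5: worse on stipend (11 vs 19).
S7: worse on ranking (94 vs 22).
No option is at least as good as S6 on every objective and strictly better on one.

Yes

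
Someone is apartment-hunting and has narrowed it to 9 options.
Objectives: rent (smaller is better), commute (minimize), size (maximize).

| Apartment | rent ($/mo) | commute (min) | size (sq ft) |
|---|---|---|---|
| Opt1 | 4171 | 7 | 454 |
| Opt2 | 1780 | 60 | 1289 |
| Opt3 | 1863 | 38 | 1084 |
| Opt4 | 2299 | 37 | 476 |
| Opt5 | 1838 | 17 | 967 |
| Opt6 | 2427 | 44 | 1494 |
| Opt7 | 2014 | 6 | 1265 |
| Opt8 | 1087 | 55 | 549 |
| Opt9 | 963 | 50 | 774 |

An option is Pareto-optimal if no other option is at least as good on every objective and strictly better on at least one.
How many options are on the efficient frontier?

6

Opt1: dominated by Opt7 (rent 2014≤4171, commute 6≤7, size 1265≥454).
Opt2: not dominated.
Opt3: not dominated.
Opt4: dominated by Opt5 (rent 1838≤2299, commute 17≤37, size 967≥476).
Opt5: not dominated.
Opt6: not dominated (best size).
Opt7: not dominated (best commute).
Opt8: dominated by Opt9 (rent 963≤1087, commute 50≤55, size 774≥549).
Opt9: not dominated (best rent).
Pareto-optimal: Opt2, Opt3, Opt5, Opt6, Opt7, Opt9 → 6.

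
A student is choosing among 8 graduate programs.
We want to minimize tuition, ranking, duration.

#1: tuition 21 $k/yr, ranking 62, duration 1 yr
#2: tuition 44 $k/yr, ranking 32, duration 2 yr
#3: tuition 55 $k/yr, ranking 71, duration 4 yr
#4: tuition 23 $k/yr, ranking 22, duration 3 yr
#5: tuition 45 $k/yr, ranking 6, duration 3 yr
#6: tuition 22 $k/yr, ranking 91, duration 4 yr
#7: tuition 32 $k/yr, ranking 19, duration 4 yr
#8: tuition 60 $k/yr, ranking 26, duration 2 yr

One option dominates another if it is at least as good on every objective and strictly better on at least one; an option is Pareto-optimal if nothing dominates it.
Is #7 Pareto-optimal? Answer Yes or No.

#1: worse on ranking (62 vs 19).
#2: worse on tuition (44 vs 32).
#3: worse on tuition (55 vs 32).
#4: worse on ranking (22 vs 19).
#5: worse on tuition (45 vs 32).
#6: worse on ranking (91 vs 19).
#8: worse on tuition (60 vs 32).
No option is at least as good as #7 on every objective and strictly better on one.

Yes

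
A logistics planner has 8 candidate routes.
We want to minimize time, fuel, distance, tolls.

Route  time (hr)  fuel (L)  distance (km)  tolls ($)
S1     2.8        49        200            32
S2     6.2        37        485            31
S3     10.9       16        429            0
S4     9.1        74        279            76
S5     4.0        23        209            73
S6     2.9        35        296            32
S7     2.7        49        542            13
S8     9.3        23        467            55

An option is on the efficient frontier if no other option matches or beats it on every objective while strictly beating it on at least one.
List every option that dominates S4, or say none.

S1: time 2.8≤9.1, fuel 49≤74, distance 200≤279, tolls 32≤76 — dominates S4.
S5: time 4.0≤9.1, fuel 23≤74, distance 209≤279, tolls 73≤76 — dominates S4.
Others (S2, S3, S6, S7, S8) are each worse than S4 on at least one objective.

S1, S5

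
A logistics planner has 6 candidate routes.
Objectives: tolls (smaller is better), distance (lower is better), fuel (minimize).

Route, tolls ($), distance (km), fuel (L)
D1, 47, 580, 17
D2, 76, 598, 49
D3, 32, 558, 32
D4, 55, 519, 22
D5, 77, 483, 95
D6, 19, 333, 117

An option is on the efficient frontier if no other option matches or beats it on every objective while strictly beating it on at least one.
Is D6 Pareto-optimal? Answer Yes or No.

Yes

D1: worse on tolls (47 vs 19).
D2: worse on tolls (76 vs 19).
D3: worse on tolls (32 vs 19).
D4: worse on tolls (55 vs 19).
D5: worse on tolls (77 vs 19).
No option is at least as good as D6 on every objective and strictly better on one.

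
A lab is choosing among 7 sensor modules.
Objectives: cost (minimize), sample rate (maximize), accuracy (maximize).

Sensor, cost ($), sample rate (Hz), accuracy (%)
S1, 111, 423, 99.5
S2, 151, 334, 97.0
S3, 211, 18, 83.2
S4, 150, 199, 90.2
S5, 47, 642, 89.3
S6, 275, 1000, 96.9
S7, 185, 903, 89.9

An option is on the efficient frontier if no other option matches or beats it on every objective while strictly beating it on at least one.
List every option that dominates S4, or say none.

S1

S1: cost 111≤150, sample rate 423≥199, accuracy 99.5≥90.2 — dominates S4.
Others (S2, S3, S5, S6, S7) are each worse than S4 on at least one objective.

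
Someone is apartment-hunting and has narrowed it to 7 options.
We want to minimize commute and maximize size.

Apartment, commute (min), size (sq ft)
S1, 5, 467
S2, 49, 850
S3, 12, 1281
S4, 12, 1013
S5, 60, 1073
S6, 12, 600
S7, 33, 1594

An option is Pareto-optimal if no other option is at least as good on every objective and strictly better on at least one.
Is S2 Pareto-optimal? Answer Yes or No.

S3 vs S2: commute 12≤49, size 1281≥850 — S3 is at least as good on every objective and strictly better on at least one, so S3 dominates S2.

No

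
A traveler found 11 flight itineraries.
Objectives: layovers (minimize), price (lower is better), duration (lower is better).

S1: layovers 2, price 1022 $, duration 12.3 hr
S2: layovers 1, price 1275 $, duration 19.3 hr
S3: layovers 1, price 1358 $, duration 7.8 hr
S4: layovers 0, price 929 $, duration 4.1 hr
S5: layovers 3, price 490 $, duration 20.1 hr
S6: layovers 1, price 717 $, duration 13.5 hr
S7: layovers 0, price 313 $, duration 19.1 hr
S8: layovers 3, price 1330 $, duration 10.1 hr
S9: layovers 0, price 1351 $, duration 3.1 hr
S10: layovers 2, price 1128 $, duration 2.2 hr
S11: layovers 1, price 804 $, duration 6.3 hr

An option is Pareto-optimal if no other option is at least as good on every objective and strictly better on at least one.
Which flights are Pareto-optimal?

S1: dominated by S4 (layovers 0≤2, price 929≤1022, duration 4.1≤12.3).
S2: dominated by S4 (layovers 0≤1, price 929≤1275, duration 4.1≤19.3).
S3: dominated by S4 (layovers 0≤1, price 929≤1358, duration 4.1≤7.8).
S4: not dominated.
S5: dominated by S7 (layovers 0≤3, price 313≤490, duration 19.1≤20.1).
S6: not dominated.
S7: not dominated (best price).
S8: dominated by S4 (layovers 0≤3, price 929≤1330, duration 4.1≤10.1).
S9: not dominated.
S10: not dominated (best duration).
S11: not dominated.

S4, S6, S7, S9, S10, S11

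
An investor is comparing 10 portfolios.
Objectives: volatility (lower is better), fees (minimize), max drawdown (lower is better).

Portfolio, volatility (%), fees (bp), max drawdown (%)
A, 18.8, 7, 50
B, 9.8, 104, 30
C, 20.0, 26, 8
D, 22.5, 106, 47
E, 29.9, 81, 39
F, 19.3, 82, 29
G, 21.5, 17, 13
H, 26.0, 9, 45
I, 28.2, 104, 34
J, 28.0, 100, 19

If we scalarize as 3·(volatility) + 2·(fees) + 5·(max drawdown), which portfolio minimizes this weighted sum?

C

A: 3·18.8 + 2·7 + 5·50 = 320.4
B: 3·9.8 + 2·104 + 5·30 = 387.4
C: 3·20.0 + 2·26 + 5·8 = 152.0
D: 3·22.5 + 2·106 + 5·47 = 514.5
E: 3·29.9 + 2·81 + 5·39 = 446.7
F: 3·19.3 + 2·82 + 5·29 = 366.9
G: 3·21.5 + 2·17 + 5·13 = 163.5
H: 3·26.0 + 2·9 + 5·45 = 321.0
I: 3·28.2 + 2·104 + 5·34 = 462.6
J: 3·28.0 + 2·100 + 5·19 = 379.0
Lowest: C at 152.0.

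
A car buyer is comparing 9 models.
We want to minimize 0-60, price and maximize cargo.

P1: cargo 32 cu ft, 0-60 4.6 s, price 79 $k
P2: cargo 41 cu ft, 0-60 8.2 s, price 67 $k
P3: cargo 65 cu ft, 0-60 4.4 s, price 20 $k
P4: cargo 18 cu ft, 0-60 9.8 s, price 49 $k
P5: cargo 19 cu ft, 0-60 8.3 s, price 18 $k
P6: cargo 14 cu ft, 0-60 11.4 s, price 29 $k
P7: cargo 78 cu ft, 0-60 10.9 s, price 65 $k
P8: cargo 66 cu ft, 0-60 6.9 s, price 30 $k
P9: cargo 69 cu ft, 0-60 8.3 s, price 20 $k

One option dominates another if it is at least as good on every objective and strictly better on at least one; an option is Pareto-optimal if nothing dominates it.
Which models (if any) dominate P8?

P1: worse on cargo (32 vs 66).
P2: worse on cargo (41 vs 66).
P3: worse on cargo (65 vs 66).
P4: worse on cargo (18 vs 66).
P5: worse on cargo (19 vs 66).
P6: worse on cargo (14 vs 66).
P7: worse on 0-60 (10.9 vs 6.9).
P9: worse on 0-60 (8.3 vs 6.9).
No option dominates P8.

none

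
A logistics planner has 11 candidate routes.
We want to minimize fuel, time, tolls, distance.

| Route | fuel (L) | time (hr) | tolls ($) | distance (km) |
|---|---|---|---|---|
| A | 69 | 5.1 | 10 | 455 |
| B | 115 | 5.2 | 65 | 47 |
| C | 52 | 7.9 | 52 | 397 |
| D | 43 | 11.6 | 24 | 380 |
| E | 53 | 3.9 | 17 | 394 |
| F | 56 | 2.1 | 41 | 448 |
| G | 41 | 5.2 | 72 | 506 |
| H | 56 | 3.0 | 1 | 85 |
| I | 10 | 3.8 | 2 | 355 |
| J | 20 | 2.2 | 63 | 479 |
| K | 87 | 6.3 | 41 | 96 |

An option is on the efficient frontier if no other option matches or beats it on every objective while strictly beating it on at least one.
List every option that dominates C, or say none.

I

I: fuel 10≤52, time 3.8≤7.9, tolls 2≤52, distance 355≤397 — dominates C.
Others (A, B, D, E, F, G, H, J, K) are each worse than C on at least one objective.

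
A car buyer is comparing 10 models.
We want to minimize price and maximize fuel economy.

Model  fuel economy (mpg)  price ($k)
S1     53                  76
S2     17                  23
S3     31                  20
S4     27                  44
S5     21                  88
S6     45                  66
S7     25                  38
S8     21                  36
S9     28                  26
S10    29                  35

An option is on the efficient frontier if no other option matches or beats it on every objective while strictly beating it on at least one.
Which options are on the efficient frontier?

S1, S3, S6

S1: not dominated (best fuel economy).
S2: dominated by S3 (fuel economy 31≥17, price 20≤23).
S3: not dominated (best price).
S4: dominated by S3 (fuel economy 31≥27, price 20≤44).
S5: dominated by S1 (fuel economy 53≥21, price 76≤88).
S6: not dominated.
S7: dominated by S3 (fuel economy 31≥25, price 20≤38).
S8: dominated by S3 (fuel economy 31≥21, price 20≤36).
S9: dominated by S3 (fuel economy 31≥28, price 20≤26).
S10: dominated by S3 (fuel economy 31≥29, price 20≤35).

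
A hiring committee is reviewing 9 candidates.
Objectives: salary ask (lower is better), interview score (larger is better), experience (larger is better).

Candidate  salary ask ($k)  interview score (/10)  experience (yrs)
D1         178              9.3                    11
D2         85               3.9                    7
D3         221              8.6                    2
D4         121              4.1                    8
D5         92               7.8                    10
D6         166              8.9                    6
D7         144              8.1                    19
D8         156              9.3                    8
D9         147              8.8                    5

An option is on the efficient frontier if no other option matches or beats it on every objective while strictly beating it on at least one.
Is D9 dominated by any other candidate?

D1: worse on salary ask (178 vs 147).
D2: worse on interview score (3.9 vs 8.8).
D3: worse on salary ask (221 vs 147).
D4: worse on interview score (4.1 vs 8.8).
D5: worse on interview score (7.8 vs 8.8).
D6: worse on salary ask (166 vs 147).
D7: worse on interview score (8.1 vs 8.8).
D8: worse on salary ask (156 vs 147).
No option is at least as good as D9 on every objective and strictly better on one.

No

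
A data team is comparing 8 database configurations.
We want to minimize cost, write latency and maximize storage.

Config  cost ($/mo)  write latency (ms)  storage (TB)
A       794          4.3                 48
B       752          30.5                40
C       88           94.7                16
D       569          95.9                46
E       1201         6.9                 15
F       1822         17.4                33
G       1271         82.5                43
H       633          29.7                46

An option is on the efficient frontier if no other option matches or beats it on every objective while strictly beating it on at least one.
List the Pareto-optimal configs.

A, C, D, H

A: not dominated (best write latency).
B: dominated by H (cost 633≤752, write latency 29.7≤30.5, storage 46≥40).
C: not dominated (best cost).
D: not dominated.
E: dominated by A (cost 794≤1201, write latency 4.3≤6.9, storage 48≥15).
F: dominated by A (cost 794≤1822, write latency 4.3≤17.4, storage 48≥33).
G: dominated by A (cost 794≤1271, write latency 4.3≤82.5, storage 48≥43).
H: not dominated.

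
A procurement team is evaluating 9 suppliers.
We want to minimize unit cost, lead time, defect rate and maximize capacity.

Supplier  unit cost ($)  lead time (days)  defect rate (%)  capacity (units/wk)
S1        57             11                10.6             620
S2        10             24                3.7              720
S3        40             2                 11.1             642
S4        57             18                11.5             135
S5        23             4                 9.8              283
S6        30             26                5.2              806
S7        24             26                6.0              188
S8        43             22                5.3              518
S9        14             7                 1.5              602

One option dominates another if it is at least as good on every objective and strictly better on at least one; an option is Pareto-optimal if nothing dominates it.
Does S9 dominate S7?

Yes

S9 vs S7: unit cost 14≤24, lead time 7≤26, defect rate 1.5≤6.0, capacity 602≥188 — S9 is at least as good on every objective with at least one strict improvement.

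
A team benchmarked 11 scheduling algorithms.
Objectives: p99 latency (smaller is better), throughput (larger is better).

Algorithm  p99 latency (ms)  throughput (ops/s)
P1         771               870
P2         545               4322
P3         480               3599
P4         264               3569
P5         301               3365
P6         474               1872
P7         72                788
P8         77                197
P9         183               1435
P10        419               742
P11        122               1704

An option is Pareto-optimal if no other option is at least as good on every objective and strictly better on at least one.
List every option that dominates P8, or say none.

P7

P7: p99 latency 72≤77, throughput 788≥197 — dominates P8.
Others (P1, P2, P3, P4, P5, P6, P9, P10, P11) are each worse than P8 on at least one objective.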